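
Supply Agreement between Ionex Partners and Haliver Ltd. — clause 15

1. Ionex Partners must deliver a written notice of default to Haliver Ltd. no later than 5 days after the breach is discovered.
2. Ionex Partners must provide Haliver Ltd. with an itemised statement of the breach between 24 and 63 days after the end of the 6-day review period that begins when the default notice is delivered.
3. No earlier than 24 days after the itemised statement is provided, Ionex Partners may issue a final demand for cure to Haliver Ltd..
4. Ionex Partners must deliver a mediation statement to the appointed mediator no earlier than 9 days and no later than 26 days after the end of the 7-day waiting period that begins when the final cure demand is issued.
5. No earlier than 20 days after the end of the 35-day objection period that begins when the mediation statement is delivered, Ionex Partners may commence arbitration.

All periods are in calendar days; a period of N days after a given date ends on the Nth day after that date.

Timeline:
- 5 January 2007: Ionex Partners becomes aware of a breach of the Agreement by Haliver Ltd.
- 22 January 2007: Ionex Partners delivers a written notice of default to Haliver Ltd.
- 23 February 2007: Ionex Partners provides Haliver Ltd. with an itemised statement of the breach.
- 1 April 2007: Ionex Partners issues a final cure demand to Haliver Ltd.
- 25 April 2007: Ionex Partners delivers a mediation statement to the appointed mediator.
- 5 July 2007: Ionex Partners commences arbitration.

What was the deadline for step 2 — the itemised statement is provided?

The default notice is delivered on 22 January 2007; the 6-day review period therefore ends 28 January 2007, and step 2 runs from that date. The window is 24–63 days after 28 January 2007; it closes on 1 April 2007.

1 April 2007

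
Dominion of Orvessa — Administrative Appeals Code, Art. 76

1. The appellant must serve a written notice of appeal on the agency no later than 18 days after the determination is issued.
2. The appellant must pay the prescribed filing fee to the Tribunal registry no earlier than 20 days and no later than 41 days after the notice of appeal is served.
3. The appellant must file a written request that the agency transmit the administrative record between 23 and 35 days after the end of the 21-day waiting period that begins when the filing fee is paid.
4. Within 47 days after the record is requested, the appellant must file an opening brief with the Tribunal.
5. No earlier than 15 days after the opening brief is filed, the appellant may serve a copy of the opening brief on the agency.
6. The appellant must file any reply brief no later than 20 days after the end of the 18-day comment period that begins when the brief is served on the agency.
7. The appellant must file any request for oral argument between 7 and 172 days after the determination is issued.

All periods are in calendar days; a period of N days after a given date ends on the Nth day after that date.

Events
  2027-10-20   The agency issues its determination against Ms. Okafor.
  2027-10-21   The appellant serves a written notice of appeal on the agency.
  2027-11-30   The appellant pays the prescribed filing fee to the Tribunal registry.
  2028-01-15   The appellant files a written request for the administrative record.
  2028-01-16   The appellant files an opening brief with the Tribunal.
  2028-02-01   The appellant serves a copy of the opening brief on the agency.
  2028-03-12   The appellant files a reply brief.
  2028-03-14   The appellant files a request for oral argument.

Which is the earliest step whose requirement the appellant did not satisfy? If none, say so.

Step 6

Step 1 — counting 18 days from 2027-10-20 (when the determination is issued) gives a deadline of 2027-11-07; completed 2027-10-21, before the deadline.
Step 2 — 20 and 41 days from 2027-10-21 (when the notice of appeal is served) are 2027-11-10 and 2027-12-01 respectively; 2027-11-30 falls inside that range.
Step 3 — 23 and 35 days from 2027-12-21 (end of the 21-day waiting period, which began when the filing fee is paid on 2027-11-30) are 2028-01-13 and 2028-01-25 respectively; done 2028-01-15, which is between those dates.
Step 4 — counting 47 days from 2028-01-15 (when the record is requested) gives a deadline of 2028-03-02; 2028-01-16 is within that limit.
Step 5 — must wait 15 days from 2028-01-16 (when the opening brief is filed), so not before 2028-01-31; done 2028-02-01, after the minimum wait.
Step 6 — counting 20 days from 2028-02-19 (end of the 18-day comment period, which began when the brief is served on the agency on 2028-02-01) gives a deadline of 2028-03-10; not done until 2028-03-12, 2 days after the deadline.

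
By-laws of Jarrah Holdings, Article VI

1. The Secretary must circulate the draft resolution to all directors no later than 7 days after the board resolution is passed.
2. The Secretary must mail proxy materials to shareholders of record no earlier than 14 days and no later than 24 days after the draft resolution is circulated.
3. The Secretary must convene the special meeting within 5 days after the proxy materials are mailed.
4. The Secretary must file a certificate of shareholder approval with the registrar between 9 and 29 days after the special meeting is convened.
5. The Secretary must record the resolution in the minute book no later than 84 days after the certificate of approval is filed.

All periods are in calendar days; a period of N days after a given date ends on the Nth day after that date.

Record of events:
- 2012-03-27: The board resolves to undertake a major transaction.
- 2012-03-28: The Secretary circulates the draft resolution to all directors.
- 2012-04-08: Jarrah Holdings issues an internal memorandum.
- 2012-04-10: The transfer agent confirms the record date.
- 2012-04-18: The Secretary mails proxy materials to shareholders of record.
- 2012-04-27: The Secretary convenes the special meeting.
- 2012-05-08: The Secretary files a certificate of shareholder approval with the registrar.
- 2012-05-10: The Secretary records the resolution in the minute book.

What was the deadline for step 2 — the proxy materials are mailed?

2012-04-21

Step 2 runs from 2012-03-28, when the draft resolution is circulated. The window is 14–24 days after 2012-03-28; it closes on 2012-04-21.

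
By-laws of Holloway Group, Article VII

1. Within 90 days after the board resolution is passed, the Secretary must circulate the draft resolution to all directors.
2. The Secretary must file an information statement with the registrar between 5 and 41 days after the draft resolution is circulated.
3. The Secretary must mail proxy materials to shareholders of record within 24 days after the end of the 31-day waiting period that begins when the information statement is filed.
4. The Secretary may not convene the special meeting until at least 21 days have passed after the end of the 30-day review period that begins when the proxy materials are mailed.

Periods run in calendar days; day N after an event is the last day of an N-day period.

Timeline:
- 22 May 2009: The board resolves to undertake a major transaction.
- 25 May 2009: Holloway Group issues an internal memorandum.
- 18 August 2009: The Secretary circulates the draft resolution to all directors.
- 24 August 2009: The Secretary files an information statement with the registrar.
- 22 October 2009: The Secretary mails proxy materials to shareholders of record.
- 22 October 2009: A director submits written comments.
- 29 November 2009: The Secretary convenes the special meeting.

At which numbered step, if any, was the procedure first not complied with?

Step 1: 90 days after 22 May 2009 (when the board resolution is passed) is 20 August 2009; 18 August 2009 is within that limit.
Step 2: the window is 5–41 days after 18 August 2009 (when the draft resolution is circulated), so 23 August 2009 through 28 September 2009; 24 August 2009 falls inside that range.
Step 3: 24 days after 24 September 2009 (end of the 31-day waiting period, which began when the information statement is filed on 24 August 2009) is 18 October 2009; 22 October 2009 misses that deadline by 4 days.
The analysis stops there.

Step 3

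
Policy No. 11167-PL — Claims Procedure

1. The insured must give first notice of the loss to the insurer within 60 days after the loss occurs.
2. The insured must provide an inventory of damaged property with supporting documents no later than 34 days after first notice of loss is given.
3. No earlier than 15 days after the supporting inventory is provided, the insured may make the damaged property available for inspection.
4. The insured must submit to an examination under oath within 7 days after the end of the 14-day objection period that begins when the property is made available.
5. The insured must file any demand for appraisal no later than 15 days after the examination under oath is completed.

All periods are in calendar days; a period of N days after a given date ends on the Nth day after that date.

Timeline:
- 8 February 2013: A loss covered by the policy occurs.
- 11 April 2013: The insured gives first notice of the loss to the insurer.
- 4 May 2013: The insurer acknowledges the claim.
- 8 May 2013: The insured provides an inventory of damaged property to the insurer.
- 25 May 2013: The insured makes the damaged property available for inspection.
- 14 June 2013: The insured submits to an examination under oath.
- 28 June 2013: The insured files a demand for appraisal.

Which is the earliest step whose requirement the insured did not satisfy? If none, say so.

Step 1: 60 days after 8 February 2013 (when the loss occurs) is 9 April 2013; 11 April 2013 misses that deadline by 2 days.

Step 1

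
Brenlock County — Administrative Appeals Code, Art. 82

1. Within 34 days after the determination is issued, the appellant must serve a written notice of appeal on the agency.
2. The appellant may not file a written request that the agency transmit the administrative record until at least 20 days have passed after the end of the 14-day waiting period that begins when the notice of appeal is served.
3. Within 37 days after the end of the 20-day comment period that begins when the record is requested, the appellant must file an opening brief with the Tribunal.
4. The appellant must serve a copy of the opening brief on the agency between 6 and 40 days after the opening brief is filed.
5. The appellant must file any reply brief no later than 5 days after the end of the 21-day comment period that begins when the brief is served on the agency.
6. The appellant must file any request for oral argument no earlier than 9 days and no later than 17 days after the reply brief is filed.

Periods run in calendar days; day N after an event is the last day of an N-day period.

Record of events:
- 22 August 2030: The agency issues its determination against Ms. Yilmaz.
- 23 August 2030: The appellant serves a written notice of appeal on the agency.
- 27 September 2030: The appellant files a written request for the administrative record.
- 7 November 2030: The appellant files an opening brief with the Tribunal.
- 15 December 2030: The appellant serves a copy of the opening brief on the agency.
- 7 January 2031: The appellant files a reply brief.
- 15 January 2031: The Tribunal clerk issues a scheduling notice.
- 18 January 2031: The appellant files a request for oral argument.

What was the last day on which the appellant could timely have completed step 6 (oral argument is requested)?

Step 6 runs from 7 January 2031, when the reply brief is filed. The window is 9–17 days after 7 January 2031; it closes on 24 January 2031.

24 January 2031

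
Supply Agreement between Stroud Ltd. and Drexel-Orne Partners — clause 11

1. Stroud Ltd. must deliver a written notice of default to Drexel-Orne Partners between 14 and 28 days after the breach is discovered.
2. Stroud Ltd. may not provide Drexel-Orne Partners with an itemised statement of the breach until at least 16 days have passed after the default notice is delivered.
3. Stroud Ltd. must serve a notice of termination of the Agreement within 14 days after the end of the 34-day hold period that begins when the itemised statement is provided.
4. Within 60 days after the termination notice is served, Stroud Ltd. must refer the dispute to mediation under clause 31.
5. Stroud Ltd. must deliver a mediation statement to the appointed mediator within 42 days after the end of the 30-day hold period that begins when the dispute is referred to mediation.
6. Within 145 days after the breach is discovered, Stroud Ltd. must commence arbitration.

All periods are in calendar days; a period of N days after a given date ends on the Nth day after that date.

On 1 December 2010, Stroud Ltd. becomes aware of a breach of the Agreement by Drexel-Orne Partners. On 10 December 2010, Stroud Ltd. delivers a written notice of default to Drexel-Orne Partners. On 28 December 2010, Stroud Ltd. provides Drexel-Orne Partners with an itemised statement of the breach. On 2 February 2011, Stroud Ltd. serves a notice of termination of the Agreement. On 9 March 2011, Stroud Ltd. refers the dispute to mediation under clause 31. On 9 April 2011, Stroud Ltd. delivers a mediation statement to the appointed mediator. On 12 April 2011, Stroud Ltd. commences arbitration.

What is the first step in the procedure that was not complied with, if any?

Step 1: the window is 14–28 days after 1 December 2010 (when the breach is discovered), so 15 December 2010 through 29 December 2010; done 10 December 2010 — 5 days before the window opened.

Step 1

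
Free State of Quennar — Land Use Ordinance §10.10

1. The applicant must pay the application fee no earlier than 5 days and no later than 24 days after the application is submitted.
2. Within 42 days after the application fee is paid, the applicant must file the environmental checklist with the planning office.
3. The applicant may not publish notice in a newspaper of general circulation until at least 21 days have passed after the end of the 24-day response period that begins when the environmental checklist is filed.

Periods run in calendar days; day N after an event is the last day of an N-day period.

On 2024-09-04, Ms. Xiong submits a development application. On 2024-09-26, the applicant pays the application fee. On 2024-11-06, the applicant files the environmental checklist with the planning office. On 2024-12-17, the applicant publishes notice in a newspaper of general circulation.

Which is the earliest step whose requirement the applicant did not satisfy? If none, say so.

Step 3

Step 1 — 5 and 24 days from 2024-09-04 (when the application is submitted) are 2024-09-09 and 2024-09-28 respectively; done 2024-09-26, which is between those dates.
Step 2 — counting 42 days from 2024-09-26 (when the application fee is paid) gives a deadline of 2024-11-07; completed 2024-11-06, before the deadline.
Step 3 — must wait 21 days from 2024-11-30 (end of the 24-day response period, which began when the environmental checklist is filed on 2024-11-06), so not before 2024-12-21; done 2024-12-17 — 4 days too early.
No need to go further; step 3 was not satisfied.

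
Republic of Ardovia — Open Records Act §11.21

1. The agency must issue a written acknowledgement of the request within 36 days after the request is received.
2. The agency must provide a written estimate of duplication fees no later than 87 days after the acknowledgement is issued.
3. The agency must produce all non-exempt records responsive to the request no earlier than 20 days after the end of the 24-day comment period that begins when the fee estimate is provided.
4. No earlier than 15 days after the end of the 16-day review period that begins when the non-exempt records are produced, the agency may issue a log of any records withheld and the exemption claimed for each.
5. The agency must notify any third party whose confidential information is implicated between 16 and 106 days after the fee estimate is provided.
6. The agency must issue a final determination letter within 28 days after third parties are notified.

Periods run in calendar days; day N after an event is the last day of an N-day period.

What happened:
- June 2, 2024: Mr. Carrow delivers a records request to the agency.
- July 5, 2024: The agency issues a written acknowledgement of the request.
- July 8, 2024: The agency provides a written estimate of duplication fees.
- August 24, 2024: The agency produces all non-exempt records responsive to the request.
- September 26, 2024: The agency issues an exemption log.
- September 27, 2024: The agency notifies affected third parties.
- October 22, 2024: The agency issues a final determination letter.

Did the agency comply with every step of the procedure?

Yes

Step 1: 36 days after June 2, 2024 (when the request is received) is July 8, 2024; July 5, 2024 is within that limit.
Step 2: 87 days after July 5, 2024 (when the acknowledgement is issued) is September 30, 2024; completed July 8, 2024, before the deadline.
Step 3: the earliest permitted date is 20 days after August 1, 2024 (end of the 24-day comment period, which began when the fee estimate is provided on July 8, 2024), i.e. August 21, 2024; done August 24, 2024, after the minimum wait.
Step 4: the earliest permitted date is 15 days after September 9, 2024 (end of the 16-day review period, which began when the non-exempt records are produced on August 24, 2024), i.e. September 24, 2024; done September 26, 2024 — permitted.
Step 5: the window is 16–106 days after July 8, 2024 (when the fee estimate is provided), so July 24, 2024 through October 22, 2024; September 27, 2024 falls inside that range.
Step 6: 28 days after September 27, 2024 (when third parties are notified) is October 25, 2024; completed October 22, 2024, before the deadline.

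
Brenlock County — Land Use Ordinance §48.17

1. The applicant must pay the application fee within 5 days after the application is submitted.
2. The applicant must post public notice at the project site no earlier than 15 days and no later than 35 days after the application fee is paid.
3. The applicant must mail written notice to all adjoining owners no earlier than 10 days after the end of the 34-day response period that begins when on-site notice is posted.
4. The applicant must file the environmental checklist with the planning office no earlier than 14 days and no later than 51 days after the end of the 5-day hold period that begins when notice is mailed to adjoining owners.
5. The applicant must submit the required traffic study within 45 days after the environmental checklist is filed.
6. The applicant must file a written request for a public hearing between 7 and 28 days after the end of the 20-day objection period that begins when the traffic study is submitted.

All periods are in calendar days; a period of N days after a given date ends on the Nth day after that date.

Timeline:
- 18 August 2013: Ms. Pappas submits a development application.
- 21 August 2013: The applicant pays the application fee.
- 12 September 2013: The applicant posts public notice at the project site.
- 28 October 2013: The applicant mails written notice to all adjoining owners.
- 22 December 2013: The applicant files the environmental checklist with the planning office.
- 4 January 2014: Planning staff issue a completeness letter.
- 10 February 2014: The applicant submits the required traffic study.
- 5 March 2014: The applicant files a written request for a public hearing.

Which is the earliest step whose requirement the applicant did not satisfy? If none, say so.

Step 1 — counting 5 days from 18 August 2013 (when the application is submitted) gives a deadline of 23 August 2013; done 21 August 2013 — timely.
Step 2 — 15 and 35 days from 21 August 2013 (when the application fee is paid) are 5 September 2013 and 25 September 2013 respectively; 12 September 2013 falls inside that range.
Step 3 — must wait 10 days from 16 October 2013 (end of the 34-day response period, which began when on-site notice is posted on 12 September 2013), so not before 26 October 2013; done 28 October 2013, after the minimum wait.
Step 4 — 14 and 51 days from 2 November 2013 (end of the 5-day hold period, which began when notice is mailed to adjoining owners on 28 October 2013) are 16 November 2013 and 23 December 2013 respectively; 22 December 2013 falls inside that range.
Step 5 — counting 45 days from 22 December 2013 (when the environmental checklist is filed) gives a deadline of 5 February 2014; done 10 February 2014 — 5 days late.
The procedure was therefore not followed at step 5.

Step 5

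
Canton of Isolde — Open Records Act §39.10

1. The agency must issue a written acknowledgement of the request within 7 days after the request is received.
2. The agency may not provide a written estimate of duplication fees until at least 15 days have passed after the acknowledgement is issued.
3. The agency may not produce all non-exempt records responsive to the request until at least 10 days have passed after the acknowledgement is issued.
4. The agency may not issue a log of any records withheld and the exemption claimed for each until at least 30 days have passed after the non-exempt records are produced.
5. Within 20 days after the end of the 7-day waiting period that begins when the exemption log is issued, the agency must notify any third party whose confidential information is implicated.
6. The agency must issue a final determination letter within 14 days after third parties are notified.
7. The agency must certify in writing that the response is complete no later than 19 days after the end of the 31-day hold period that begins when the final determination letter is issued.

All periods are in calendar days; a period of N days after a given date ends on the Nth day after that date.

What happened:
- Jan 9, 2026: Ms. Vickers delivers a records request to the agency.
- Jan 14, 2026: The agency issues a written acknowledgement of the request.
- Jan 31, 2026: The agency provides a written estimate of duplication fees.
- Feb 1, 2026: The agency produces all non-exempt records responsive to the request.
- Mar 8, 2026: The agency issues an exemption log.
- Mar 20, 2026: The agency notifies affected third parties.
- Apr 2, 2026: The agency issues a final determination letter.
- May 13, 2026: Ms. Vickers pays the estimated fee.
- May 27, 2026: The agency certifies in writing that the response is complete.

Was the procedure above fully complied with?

Step 1: 7 days after Jan 9, 2026 (when the request is received) is Jan 16, 2026; Jan 14, 2026 is within that limit.
Step 2: the earliest permitted date is 15 days after Jan 14, 2026 (when the acknowledgement is issued), i.e. Jan 29, 2026; done Jan 31, 2026, after the minimum wait.
Step 3: the earliest permitted date is 10 days after Jan 14, 2026 (when the acknowledgement is issued), i.e. Jan 24, 2026; done Feb 1, 2026, after the minimum wait.
Step 4: the earliest permitted date is 30 days after Feb 1, 2026 (when the non-exempt records are produced), i.e. Mar 3, 2026; done Mar 8, 2026 — permitted.
Step 5: 20 days after Mar 15, 2026 (end of the 7-day waiting period, which began when the exemption log is issued on Mar 8, 2026) is Apr 4, 2026; Mar 20, 2026 is within that limit.
Step 6: 14 days after Mar 20, 2026 (when third parties are notified) is Apr 3, 2026; done Apr 2, 2026 — timely.
Step 7: 19 days after May 3, 2026 (end of the 31-day hold period, which began when the final determination letter is issued on Apr 2, 2026) is May 22, 2026; May 27, 2026 misses that deadline by 5 days.

No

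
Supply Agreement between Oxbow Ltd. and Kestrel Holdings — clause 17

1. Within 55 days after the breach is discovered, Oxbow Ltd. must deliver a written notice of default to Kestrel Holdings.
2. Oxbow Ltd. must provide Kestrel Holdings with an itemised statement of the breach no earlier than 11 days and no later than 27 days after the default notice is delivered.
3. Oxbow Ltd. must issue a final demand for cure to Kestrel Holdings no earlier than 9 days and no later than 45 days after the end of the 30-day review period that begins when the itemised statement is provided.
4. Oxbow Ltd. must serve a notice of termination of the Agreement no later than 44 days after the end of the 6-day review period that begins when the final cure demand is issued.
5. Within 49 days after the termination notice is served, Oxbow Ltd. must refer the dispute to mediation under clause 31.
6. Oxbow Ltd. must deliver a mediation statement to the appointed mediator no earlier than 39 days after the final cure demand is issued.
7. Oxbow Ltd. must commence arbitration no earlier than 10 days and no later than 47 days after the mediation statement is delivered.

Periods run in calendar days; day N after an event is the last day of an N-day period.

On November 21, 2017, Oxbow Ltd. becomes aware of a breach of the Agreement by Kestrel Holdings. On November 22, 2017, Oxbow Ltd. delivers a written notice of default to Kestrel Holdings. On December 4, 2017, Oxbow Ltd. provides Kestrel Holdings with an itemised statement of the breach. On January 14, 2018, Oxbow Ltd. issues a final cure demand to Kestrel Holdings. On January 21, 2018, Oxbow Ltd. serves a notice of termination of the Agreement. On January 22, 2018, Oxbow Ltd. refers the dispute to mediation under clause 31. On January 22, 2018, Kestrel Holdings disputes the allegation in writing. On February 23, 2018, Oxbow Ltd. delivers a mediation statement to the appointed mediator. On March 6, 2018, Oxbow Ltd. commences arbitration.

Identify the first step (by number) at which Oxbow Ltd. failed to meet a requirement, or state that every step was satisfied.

None — every step was satisfied

Step 1: 55 days after November 21, 2017 (when the breach is discovered) is January 15, 2018; completed November 22, 2017, before the deadline.
Step 2: the window is 11–27 days after November 22, 2017 (when the default notice is delivered), so December 3, 2017 through December 19, 2017; December 4, 2017 falls inside that range.
Step 3: the window is 9–45 days after January 3, 2018 (end of the 30-day review period, which began when the itemised statement is provided on December 4, 2017), so January 12, 2018 through February 17, 2018; done January 14, 2018 — within the window.
Step 4: 44 days after January 20, 2018 (end of the 6-day review period, which began when the final cure demand is issued on January 14, 2018) is March 5, 2018; January 21, 2018 is within that limit.
Step 5: 49 days after January 21, 2018 (when the termination notice is served) is March 11, 2018; completed January 22, 2018, before the deadline.
Step 6: the earliest permitted date is 39 days after January 14, 2018 (when the final cure demand is issued), i.e. February 22, 2018; done February 23, 2018 — permitted.
Step 7: the window is 10–47 days after February 23, 2018 (when the mediation statement is delivered), so March 5, 2018 through April 11, 2018; done March 6, 2018, which is between those dates.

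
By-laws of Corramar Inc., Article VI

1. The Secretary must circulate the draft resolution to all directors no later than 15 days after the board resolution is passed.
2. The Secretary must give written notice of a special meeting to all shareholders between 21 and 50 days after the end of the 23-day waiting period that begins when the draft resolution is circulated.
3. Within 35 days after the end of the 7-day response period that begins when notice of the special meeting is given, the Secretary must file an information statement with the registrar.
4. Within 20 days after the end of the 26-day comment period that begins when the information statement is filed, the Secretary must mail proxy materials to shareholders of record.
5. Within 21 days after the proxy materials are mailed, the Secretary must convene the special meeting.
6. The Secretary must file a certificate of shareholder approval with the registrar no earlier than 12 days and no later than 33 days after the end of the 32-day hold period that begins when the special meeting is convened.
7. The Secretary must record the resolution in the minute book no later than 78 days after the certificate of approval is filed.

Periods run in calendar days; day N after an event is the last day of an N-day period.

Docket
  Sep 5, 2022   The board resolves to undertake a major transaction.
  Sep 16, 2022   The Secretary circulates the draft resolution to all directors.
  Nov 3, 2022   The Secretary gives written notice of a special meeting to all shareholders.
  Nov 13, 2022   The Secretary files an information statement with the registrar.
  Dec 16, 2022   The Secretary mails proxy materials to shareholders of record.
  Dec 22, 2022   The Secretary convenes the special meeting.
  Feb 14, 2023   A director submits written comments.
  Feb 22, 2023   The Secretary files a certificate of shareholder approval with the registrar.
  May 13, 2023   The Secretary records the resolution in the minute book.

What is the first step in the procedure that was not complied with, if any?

(1) due by Sep 5, 2022 + 15 days = Sep 20, 2022; Sep 16, 2022 is within that limit.
(2) the permitted window runs from Oct 9, 2022 + 21 = Oct 30, 2022 to Oct 9, 2022 + 50 = Nov 28, 2022; done Nov 3, 2022 — within the window.
(3) due by Nov 10, 2022 + 35 days = Dec 15, 2022; completed Nov 13, 2022, before the deadline.
(4) due by Dec 9, 2022 + 20 days = Dec 29, 2022; done Dec 16, 2022 — timely.
(5) due by Dec 16, 2022 + 21 days = Jan 6, 2023; completed Dec 22, 2022, before the deadline.
(6) the permitted window runs from Jan 23, 2023 + 12 = Feb 4, 2023 to Jan 23, 2023 + 33 = Feb 25, 2023; done Feb 22, 2023 — within the window.
(7) due by Feb 22, 2023 + 78 days = May 11, 2023; done May 13, 2023 — 2 days late.

Step 7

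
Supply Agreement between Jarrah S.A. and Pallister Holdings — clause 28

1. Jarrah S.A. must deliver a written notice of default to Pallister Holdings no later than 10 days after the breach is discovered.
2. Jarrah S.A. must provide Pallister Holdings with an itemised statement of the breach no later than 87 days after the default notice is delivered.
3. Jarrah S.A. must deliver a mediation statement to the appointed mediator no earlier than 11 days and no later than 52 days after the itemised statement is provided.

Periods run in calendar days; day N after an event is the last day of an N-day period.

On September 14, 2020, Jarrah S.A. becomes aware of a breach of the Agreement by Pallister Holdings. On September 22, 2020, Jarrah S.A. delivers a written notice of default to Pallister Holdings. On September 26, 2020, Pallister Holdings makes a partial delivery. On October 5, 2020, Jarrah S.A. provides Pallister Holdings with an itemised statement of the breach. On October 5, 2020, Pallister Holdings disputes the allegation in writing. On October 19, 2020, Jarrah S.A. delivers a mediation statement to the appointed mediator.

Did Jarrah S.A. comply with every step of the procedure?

Yes

Step 1: 10 days after September 14, 2020 (when the breach is discovered) is September 24, 2020; done September 22, 2020 — timely.
Step 2: 87 days after September 22, 2020 (when the default notice is delivered) is December 18, 2020; completed October 5, 2020, before the deadline.
Step 3: the window is 11–52 days after October 5, 2020 (when the itemised statement is provided), so October 16, 2020 through November 26, 2020; October 19, 2020 falls inside that range.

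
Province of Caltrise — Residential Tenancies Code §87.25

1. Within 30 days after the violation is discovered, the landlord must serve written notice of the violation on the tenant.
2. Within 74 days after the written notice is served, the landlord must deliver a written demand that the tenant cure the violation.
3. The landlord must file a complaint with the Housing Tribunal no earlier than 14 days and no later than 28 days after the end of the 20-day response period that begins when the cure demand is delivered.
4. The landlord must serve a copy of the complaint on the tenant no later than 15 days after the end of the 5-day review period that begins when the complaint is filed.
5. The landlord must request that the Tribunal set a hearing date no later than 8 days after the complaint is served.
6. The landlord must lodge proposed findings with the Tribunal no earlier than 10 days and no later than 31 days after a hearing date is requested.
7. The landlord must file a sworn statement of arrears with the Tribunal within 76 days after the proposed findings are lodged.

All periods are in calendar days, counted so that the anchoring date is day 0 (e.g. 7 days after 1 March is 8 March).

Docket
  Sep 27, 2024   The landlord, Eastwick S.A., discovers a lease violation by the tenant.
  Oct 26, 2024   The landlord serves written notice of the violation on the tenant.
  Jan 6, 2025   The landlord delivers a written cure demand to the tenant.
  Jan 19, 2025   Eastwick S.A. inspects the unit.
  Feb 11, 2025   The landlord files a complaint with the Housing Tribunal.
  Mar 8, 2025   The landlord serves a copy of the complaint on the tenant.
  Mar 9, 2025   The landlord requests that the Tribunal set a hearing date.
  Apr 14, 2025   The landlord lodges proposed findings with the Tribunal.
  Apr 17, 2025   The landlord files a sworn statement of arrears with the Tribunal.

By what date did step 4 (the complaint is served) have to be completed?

Mar 3, 2025

The complaint is filed on Feb 11, 2025; the 5-day review period therefore ends Feb 16, 2025, and step 4 runs from that date. 15 days after Feb 16, 2025 is Mar 3, 2025.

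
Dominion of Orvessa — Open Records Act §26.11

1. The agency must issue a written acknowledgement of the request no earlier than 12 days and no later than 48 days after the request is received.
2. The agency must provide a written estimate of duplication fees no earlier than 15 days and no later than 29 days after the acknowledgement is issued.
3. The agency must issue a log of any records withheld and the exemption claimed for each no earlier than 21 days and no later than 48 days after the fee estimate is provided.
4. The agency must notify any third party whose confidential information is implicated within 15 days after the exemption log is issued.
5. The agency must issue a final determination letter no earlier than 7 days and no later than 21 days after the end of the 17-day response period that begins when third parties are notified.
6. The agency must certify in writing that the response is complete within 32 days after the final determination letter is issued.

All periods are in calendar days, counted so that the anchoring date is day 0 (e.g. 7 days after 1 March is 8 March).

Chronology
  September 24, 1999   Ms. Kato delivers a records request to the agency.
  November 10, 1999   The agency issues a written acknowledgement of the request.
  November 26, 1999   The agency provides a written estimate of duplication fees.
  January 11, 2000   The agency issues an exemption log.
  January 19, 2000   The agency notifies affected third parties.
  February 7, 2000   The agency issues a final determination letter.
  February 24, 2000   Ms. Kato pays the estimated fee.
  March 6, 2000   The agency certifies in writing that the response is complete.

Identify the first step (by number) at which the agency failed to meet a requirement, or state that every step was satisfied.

Step 5

(1) the permitted window runs from September 24, 1999 + 12 = October 6, 1999 to September 24, 1999 + 48 = November 11, 1999; done November 10, 1999 — within the window.
(2) the permitted window runs from November 10, 1999 + 15 = November 25, 1999 to November 10, 1999 + 29 = December 9, 1999; November 26, 1999 falls inside that range.
(3) the permitted window runs from November 26, 1999 + 21 = December 17, 1999 to November 26, 1999 + 48 = January 13, 2000; January 11, 2000 falls inside that range.
(4) due by January 11, 2000 + 15 days = January 26, 2000; January 19, 2000 is within that limit.
(5) the permitted window runs from February 5, 2000 + 7 = February 12, 2000 to February 5, 2000 + 21 = February 26, 2000; done February 7, 2000 — 5 days before the window opened.
The analysis stops there.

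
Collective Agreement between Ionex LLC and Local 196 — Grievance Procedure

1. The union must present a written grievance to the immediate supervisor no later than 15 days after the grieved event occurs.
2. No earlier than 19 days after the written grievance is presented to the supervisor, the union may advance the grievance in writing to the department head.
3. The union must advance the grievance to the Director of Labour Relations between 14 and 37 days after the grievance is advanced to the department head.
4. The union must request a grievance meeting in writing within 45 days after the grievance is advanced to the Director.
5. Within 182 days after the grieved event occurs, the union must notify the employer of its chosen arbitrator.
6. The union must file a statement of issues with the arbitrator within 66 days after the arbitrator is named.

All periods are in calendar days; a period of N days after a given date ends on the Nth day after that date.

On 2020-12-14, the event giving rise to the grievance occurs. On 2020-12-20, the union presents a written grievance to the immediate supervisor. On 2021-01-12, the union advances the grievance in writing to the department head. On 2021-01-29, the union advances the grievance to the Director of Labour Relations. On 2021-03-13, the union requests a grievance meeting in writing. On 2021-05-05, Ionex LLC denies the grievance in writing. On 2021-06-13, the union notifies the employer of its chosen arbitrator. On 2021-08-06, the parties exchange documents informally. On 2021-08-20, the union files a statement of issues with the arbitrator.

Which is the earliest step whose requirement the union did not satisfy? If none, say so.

Step 6

Step 1 — counting 15 days from 2020-12-14 (when the grieved event occurs) gives a deadline of 2020-12-29; 2020-12-20 is within that limit.
Step 2 — must wait 19 days from 2020-12-20 (when the written grievance is presented to the supervisor), so not before 2021-01-08; done 2021-01-12, after the minimum wait.
Step 3 — 14 and 37 days from 2021-01-12 (when the grievance is advanced to the department head) are 2021-01-26 and 2021-02-18 respectively; done 2021-01-29, which is between those dates.
Step 4 — counting 45 days from 2021-01-29 (when the grievance is advanced to the Director) gives a deadline of 2021-03-15; 2021-03-13 is within that limit.
Step 5 — counting 182 days from 2020-12-14 (when the grieved event occurs) gives a deadline of 2021-06-14; 2021-06-13 is within that limit.
Step 6 — counting 66 days from 2021-06-13 (when the arbitrator is named) gives a deadline of 2021-08-18; done 2021-08-20 — 2 days late.
No need to go further; step 6 was not satisfied.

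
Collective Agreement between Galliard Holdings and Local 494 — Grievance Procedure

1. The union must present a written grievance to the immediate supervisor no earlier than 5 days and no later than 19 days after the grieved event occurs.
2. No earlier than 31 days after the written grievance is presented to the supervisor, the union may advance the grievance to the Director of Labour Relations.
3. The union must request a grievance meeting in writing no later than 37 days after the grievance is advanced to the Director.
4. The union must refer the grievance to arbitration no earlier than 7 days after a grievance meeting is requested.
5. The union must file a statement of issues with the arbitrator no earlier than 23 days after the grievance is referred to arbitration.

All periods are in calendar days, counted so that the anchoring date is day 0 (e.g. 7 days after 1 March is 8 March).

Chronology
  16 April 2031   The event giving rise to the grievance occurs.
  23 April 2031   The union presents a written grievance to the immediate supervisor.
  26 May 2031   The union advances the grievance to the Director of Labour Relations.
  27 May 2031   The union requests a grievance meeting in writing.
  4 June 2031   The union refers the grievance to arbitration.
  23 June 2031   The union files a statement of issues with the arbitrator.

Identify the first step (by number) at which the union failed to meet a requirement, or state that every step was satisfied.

Step 5

(1) the permitted window runs from 16 April 2031 + 5 = 21 April 2031 to 16 April 2031 + 19 = 5 May 2031; done 23 April 2031 — within the window.
(2) permitted from 23 April 2031 + 31 days = 24 May 2031 onward; 26 May 2031 is on or after that date.
(3) due by 26 May 2031 + 37 days = 2 July 2031; 27 May 2031 is within that limit.
(4) permitted from 27 May 2031 + 7 days = 3 June 2031 onward; 4 June 2031 is on or after that date.
(5) permitted from 4 June 2031 + 23 days = 27 June 2031 onward; done 23 June 2031 — 4 days too early.
Later steps need not be reached.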